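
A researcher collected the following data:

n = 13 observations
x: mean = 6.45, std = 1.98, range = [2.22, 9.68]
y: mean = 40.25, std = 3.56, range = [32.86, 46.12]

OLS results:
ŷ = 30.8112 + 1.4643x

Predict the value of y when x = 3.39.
ŷ = 35.7752

Plug x = 3.39 into the fitted line:

ŷ = 30.8112 + 1.4643 × 3.39
ŷ = 30.8112 + 4.9640
ŷ = 35.7752

This is the fitted mean response at that x — an individual observation would come with a wider prediction interval.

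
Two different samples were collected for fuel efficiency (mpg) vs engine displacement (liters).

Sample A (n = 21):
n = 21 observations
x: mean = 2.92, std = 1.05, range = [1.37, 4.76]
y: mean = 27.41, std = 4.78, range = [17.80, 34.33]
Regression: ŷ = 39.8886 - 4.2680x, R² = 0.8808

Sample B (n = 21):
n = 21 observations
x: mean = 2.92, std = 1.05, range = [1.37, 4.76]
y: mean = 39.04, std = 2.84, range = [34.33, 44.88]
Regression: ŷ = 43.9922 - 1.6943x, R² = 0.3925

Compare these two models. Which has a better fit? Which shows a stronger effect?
Model A has the better fit (R² = 0.8808 vs 0.3925). Model A shows the stronger effect (|β₁| = 4.2680 vs 1.6943).

Model Comparison:

Which explains more variance? (R²)
- Model A: R² = 0.8808 → 88.08% of variance in fuel efficiency explained
- Model B: R² = 0.3925 → 39.25% of variance in fuel efficiency explained
- 0.8808 > 0.3925 → Model A has the better fit

Effect size (slope magnitude):
- Model A: β₁ = -4.2680 → predicted fuel efficiency falls 4.2680 mpg per additional liter of engine displacement
- Model B: β₁ = -1.6943 → predicted fuel efficiency falls 1.6943 mpg per additional liter of engine displacement
- |-4.2680| > |-1.6943| → Model A shows the stronger marginal effect

Note: A better fit (higher R²) doesn't necessarily mean a more important relationship.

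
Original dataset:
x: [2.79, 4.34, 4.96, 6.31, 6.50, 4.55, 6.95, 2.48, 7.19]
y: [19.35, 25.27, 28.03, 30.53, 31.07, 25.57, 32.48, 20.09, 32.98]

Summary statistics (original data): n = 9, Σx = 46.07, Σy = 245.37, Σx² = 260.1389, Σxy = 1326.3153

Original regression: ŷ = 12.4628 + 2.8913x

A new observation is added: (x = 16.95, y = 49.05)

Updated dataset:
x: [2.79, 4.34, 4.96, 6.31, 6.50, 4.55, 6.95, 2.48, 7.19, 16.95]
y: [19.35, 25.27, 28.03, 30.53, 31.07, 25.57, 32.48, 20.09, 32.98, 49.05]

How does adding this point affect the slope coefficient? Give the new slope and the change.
Adding the point moves β₁ from 2.8913 to 2.0113, i.e. it decreases by 0.8800 (-30.4%).

x = 16.95 lies well outside the original x-range [2.48, 7.19] (x̄ ≈ 5.12), so this observation has high leverage and can move the slope substantially.

Step 1: Update the sums with the new point (n goes from 9 to 10)
Σx  = 46.07 + 16.95 = 63.02
Σy  = 245.37 + 49.05 = 294.42
Σx² = 260.1389 + 16.95² = 260.1389 + 287.3025 = 547.4414
Σxy = 1326.3153 + 16.95×49.05 = 1326.3153 + 831.3975 = 2157.7128

Step 2: Recompute the slope with b₁ = (nΣxy − ΣxΣy) / (nΣx² − (Σx)²)
Numerator   = 10×2157.7128 − 63.02×294.42 = 21577.1280 − 18554.3484 = 3022.7796
Denominator = 10×547.4414 − 63.02² = 5474.4140 − 3971.5204 = 1502.8936
b₁(new) = 3022.7796 / 1502.8936 = 2.0113

(Same formula on the original sums: (9×1326.3153 − 46.07×245.37) / (9×260.1389 − 46.07²) = 632.6418 / 218.8052 = 2.8913, matching the given fit.)

Step 3: Change in slope
Δβ₁ = 2.0113 − 2.8913 = -0.8800
Relative change = -0.8800 / 2.8913 × 100% = -30.4%
→ the slope decreases when the point is added.

A high-leverage point only changes the slope if it is off the original line; here y = 49.05 is below the original trend, so the slope decreases.
In practice: examine leverage (hᵢ) and Cook's distance rather than deleting it automatically; check such a point for data-entry or measurement error.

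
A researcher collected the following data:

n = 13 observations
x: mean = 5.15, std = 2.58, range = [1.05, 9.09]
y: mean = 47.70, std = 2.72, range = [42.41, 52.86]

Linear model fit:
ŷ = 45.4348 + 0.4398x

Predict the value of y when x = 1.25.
ŷ = 45.9846

x = 1.25 lies inside the observed range [1.05, 9.09], so the fitted equation applies directly:

ŷ = 45.4348 + 0.4398 × 1.25
ŷ = 45.4348 + 0.5498
ŷ = 45.9846

This is a point prediction; actual observations scatter around it by roughly the residual standard deviation.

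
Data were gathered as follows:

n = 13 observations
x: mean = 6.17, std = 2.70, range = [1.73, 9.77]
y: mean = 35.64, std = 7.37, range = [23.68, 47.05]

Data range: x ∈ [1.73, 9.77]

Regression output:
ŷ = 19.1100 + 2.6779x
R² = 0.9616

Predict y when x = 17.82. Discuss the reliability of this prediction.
ŷ = 66.8302 (extrapolation — x = 17.82 lies outside [1.73, 9.77], so reliability is low).

Prediction calculation:
ŷ = 19.1100 + 2.6779 × 17.82
ŷ = 66.8302

Reliability:
- Data range: x ∈ [1.73, 9.77]
- Prediction point: x = 17.82 is 8.05 units above the observed range → this is EXTRAPOLATION, not interpolation

Why that matters here:
- R² describes fit only over the sampled x values; it says nothing about behaviour beyond them
- The linear relationship may not hold outside the observed range
- There are no observations near this x to validate the fitted line there

The R² = 0.9616 only validates the fit within [1.73, 9.77]; treat ŷ = 66.8302 with caution.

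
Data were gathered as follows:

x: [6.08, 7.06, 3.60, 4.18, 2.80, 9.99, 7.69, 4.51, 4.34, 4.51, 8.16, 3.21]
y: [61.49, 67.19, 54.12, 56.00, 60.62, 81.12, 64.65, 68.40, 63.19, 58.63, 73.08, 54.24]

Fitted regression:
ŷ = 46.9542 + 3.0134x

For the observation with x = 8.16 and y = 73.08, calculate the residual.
Residual = 1.5365

The residual is the difference between the actual value and the predicted value:

Residual = y - ŷ

Step 1: Calculate predicted value
ŷ = 46.9542 + 3.0134 × 8.16
ŷ = 71.5435

Step 2: Calculate residual
Residual = 73.08 - 71.5435
Residual = 1.5365

Sign check: y > ŷ, so the point is above the line and the fit underestimates here.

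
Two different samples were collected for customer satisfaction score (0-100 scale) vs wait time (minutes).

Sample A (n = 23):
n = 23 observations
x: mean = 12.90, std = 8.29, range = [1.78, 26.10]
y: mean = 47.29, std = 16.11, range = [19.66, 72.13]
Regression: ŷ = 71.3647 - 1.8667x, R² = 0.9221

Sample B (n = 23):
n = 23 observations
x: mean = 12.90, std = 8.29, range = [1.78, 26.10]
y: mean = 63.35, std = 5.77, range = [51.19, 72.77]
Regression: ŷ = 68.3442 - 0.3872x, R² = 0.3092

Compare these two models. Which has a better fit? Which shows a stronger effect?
Model A has the better fit (R² = 0.9221 vs 0.3092). Model A shows the stronger effect (|β₁| = 1.8667 vs 0.3872).

Model Comparison:

Fit — compare R²:
- Model A: R² = 0.9221 → 92.21% of variance in satisfaction score explained
- Model B: R² = 0.3092 → 30.92% of variance in satisfaction score explained
- 0.9221 > 0.3092 → Model A has the better fit

Effect size (slope magnitude):
- Model A: β₁ = -1.8667 → predicted satisfaction score falls 1.8667 points per additional minute of wait time
- Model B: β₁ = -0.3872 → predicted satisfaction score falls 0.3872 points per additional minute of wait time
- |-1.8667| > |-0.3872| → Model A shows the stronger marginal effect

Note: A better fit (higher R²) doesn't necessarily mean a more important relationship.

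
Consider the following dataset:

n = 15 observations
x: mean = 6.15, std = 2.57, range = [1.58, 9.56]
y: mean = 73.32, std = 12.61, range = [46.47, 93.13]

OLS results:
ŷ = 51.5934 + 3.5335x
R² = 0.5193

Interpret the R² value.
About 51.93% of the variability in y is accounted for by the regression on x (R² = 0.5193) — a moderate linear fit.

R² (coefficient of determination) measures the proportion of variance in y explained by the regression model.

Here R² = 0.5193:
- Explained: 51.93% of the variation in y
- Unexplained (residual): 100% − 51.93% = 48.07%
- Rule of thumb (below 0.3 weak; 0.3 to below 0.7 moderate; 0.7 and above strong) → moderate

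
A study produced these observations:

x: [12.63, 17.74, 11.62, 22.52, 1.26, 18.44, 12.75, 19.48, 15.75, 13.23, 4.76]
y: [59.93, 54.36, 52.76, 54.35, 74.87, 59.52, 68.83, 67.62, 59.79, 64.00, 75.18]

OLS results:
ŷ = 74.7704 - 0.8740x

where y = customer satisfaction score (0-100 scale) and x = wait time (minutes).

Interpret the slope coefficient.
An increase of one minute in wait time is associated with a 0.8740 points decrease in predicted satisfaction score.

β₁ = -0.8740 is the change in predicted satisfaction score (points) per additional minute of wait time.

Interpretation:
- Wait time up by 1 minute → predicted satisfaction score decreases by 0.8740 points
- The effect is assumed constant over the observed range of x (linearity)

(β₀ = 74.7704 is the fitted value at x = 0 and is not part of the slope interpretation.)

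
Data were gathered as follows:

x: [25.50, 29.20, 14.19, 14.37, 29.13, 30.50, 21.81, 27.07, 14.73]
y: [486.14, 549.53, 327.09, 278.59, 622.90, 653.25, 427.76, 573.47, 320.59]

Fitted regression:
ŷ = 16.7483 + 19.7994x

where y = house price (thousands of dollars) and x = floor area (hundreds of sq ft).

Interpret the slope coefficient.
On average, house price is about 19.7994 thousand dollars higher for every extra hundred sq ft of floor area.

β₁ = 19.7994 is the change in predicted house price (thousand dollars) per additional hundred sq ft of floor area.

Interpretation:
- Floor area up by 1 hundred sq ft → predicted house price increases by 19.7994 thousand dollars
- The effect is assumed constant over the observed range of x (linearity)
- The sign (+) gives the direction; the magnitude 19.7994 gives the size of the effect per hundred sq ft

The intercept β₀ = 16.7483 is the predicted house price when floor area = 0; since the smallest observed x is 14.19, this is an extrapolation and mainly anchors the line.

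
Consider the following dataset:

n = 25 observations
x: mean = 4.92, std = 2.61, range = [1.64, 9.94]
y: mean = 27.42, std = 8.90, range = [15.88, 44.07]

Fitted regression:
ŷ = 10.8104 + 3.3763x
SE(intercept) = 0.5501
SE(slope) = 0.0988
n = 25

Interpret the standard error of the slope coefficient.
SE(slope) = 0.0988 measures the uncertainty in the estimated slope. The coefficient is estimated precisely (SE/|β̂₁| = 2.9%).

SE(β̂₁) = s / √Sxx, where s is the residual standard deviation and Sxx = Σ(x − x̄)². It is the yardstick for how far β̂₁ = 3.3763 could plausibly be from the true slope.

Relative precision:
- SE / |β̂₁| = 0.0988 / 3.3763 = 2.9%
- Rule of thumb (under 20%: precise; 20% to under 50%: moderately precise; 50% or more: imprecise) → precise

Link to the t-test: t = β̂₁ / SE(β̂₁) = 3.3763 / 0.0988 = 34.1731, the statistic for H₀: β₁ = 0.

What drives SE(β̂₁): larger n (here n = 25) → smaller SE.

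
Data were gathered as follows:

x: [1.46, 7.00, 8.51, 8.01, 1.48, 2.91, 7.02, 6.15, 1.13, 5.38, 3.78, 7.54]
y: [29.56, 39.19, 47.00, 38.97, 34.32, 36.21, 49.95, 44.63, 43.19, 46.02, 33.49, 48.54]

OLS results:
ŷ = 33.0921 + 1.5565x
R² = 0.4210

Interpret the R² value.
R² = 0.4210 means 42.10% of the variation in y is explained by the linear relationship with x. This indicates a moderate fit.

R² (coefficient of determination) measures the proportion of variance in y explained by the regression model.

Here R² = 0.4210:
- Explained: 42.10% of the variation in y
- Unexplained (residual): 100% − 42.10% = 57.90%
- Rule of thumb (below 0.3 weak; 0.3 to below 0.7 moderate; 0.7 and above strong) → moderate

Equivalently, for simple linear regression R² = r², so |r| = √0.4210 ≈ 0.6488.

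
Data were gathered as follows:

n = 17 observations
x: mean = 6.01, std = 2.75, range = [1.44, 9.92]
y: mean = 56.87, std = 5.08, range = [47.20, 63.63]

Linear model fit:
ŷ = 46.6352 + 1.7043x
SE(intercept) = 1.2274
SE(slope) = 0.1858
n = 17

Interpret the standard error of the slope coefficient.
The slope 1.7043 is pinned down to within about ±0.1858 (one SE) by these data — relative uncertainty 10.9%, i.e. precise.

What SE measures:
- The standard error quantifies the sampling variability of the coefficient estimate
- It is the estimated standard deviation of β̂₁ across hypothetical repeated samples of the same size
- Smaller SE → more precise estimate

Relative precision:
- SE / |β̂₁| = 0.1858 / 1.7043 = 10.9%
- Rule of thumb (under 20%: precise; 20% to under 50%: moderately precise; 50% or more: imprecise) → precise

Rough 95% range (±2 SE): 1.7043 ± 0.3716 → (1.3327, 2.0759).

What drives SE(β̂₁): more residual scatter → larger SE; wider spread of x values → smaller SE; larger n (here n = 17) → smaller SE.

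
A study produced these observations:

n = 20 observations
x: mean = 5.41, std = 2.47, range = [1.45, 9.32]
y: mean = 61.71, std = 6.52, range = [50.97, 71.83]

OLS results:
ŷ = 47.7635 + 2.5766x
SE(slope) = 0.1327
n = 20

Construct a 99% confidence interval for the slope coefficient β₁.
The 99% CI for β₁ is (2.1946, 2.9586)

Confidence interval for the slope:

The 99% CI for β₁ is: β̂₁ ± t*(α/2, n-2) × SE(β̂₁)

Step 1: Find critical t-value
- Confidence level = 0.99
- Degrees of freedom = n - 2 = 20 - 2 = 18
- t*(α/2, 18) = 2.8784

Step 2: Calculate margin of error
Margin = 2.8784 × 0.1327 = 0.3820

Step 3: Construct interval
CI = 2.5766 ± 0.3820
CI = (2.1946, 2.9586)

Interpretation: each one-unit increase in x is associated with a change in mean y of between 2.1946 and 2.9586, with 99% confidence.
Both endpoints are positive, so the data support a genuinely positive slope at this confidence level.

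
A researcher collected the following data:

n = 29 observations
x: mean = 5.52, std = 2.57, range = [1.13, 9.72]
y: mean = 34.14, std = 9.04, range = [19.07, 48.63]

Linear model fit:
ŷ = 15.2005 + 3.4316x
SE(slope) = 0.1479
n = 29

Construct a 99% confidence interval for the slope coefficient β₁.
The 99% CI for β₁ is (3.0218, 3.8414)

Confidence interval for the slope:

The 99% CI for β₁ is: β̂₁ ± t*(α/2, n-2) × SE(β̂₁)

Step 1: Find critical t-value
- Confidence level = 0.99
- Degrees of freedom = n - 2 = 29 - 2 = 27
- t*(α/2, 27) = 2.7707

Step 2: Calculate margin of error
Margin = 2.7707 × 0.1479 = 0.4098

Step 3: Construct interval
CI = 3.4316 ± 0.4098
CI = (3.0218, 3.8414)

Interpretation: We are 99% confident that the true slope β₁ lies between 3.0218 and 3.8414.
Both endpoints are positive, so the data support a genuinely positive slope at this confidence level.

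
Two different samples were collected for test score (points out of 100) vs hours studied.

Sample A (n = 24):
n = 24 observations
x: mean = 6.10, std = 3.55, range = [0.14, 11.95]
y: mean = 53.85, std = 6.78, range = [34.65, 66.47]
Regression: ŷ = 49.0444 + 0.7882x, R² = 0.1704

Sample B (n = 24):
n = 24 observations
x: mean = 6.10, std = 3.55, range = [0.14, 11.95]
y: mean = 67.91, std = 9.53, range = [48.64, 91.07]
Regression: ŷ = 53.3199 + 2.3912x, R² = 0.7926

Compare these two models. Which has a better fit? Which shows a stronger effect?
Model B has the better fit (R² = 0.7926 vs 0.1704). Model B shows the stronger effect (|β₁| = 2.3912 vs 0.7882).

Model Comparison:

Which explains more variance? (R²)
- Model A: R² = 0.1704 → 17.04% of variance in test score explained
- Model B: R² = 0.7926 → 79.26% of variance in test score explained
- 0.7926 > 0.1704 → Model B has the better fit

Strength of effect — compare |β₁|:
- Model A: β₁ = 0.7882 → predicted test score rises 0.7882 points per additional hour of study time
- Model B: β₁ = 2.3912 → predicted test score rises 2.3912 points per additional hour of study time
- |0.7882| < |2.3912| → Model B shows the stronger marginal effect

Notes:
- R² measures how tightly points cluster around the line; β₁ measures how steep the line is — they answer different questions.
- A better fit (higher R²) doesn't necessarily mean a more important relationship.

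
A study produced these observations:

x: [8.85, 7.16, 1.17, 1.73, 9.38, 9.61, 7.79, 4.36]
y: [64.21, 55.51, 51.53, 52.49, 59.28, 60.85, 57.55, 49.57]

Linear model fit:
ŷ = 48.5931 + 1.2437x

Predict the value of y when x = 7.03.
ŷ = 57.3363

To predict y for x = 7.03, substitute into the regression equation:

ŷ = 48.5931 + 1.2437 × 7.03
ŷ = 48.5931 + 8.7432
ŷ = 57.3363

This is the fitted mean response at that x — an individual observation would come with a wider prediction interval.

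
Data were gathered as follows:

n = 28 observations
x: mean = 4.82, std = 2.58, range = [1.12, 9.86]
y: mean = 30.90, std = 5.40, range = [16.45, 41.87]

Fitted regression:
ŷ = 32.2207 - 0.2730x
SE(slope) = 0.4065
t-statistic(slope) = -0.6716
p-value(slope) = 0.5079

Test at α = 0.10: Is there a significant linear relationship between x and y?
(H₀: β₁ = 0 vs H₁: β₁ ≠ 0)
Fail to reject H₀: p-value = 0.5079 ≥ α = 0.10. The linear relationship is not significant at the 10% level.

Hypothesis test for the slope coefficient:

H₀: β₁ = 0 (no linear relationship)
H₁: β₁ ≠ 0 (linear relationship exists)

Test statistic: t = β̂₁ / SE(β̂₁) = -0.2730 / 0.4065 = -0.6716

The p-value (0.5079) is the probability, under H₀, of a t-statistic at least as extreme as |t| = 0.6716 (two-sided, df = n − 2 = 26).

Decision rule: reject H₀ if p-value < α.
p-value = 0.5079 ≥ α = 0.10 → fail to reject H₀.

There is not sufficient evidence at the 10% significance level to conclude that a linear relationship exists between x and y.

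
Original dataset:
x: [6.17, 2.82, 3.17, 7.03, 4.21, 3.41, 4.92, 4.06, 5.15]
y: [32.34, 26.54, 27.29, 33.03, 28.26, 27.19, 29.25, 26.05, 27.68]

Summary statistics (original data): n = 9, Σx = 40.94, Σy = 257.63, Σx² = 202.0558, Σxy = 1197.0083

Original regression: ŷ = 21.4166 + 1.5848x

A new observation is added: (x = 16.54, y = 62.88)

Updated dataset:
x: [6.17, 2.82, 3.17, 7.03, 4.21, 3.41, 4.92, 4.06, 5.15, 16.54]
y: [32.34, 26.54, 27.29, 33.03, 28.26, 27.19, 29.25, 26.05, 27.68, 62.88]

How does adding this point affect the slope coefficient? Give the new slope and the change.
New slope β₁ = 2.7181 versus 1.5848 before: a change of +1.1333 (+71.5%).

The new point has HIGH LEVERAGE: x = 16.54 is far from the original mean x̄ = 40.94/9 ≈ 4.55 (original range [2.82, 7.03]).

Step 1: Update the sums with the new point (n goes from 9 to 10)
Σx  = 40.94 + 16.54 = 57.48
Σy  = 257.63 + 62.88 = 320.51
Σx² = 202.0558 + 16.54² = 202.0558 + 273.5716 = 475.6274
Σxy = 1197.0083 + 16.54×62.88 = 1197.0083 + 1040.0352 = 2237.0435

Step 2: Recompute the slope with b₁ = (nΣxy − ΣxΣy) / (nΣx² − (Σx)²)
Numerator   = 10×2237.0435 − 57.48×320.51 = 22370.4350 − 18422.9148 = 3947.5202
Denominator = 10×475.6274 − 57.48² = 4756.2740 − 3303.9504 = 1452.3236
b₁(new) = 3947.5202 / 1452.3236 = 2.7181

(Same formula on the original sums: (9×1197.0083 − 40.94×257.63) / (9×202.0558 − 40.94²) = 225.7025 / 142.4186 = 1.5848, matching the given fit.)

Step 3: Change in slope
Δβ₁ = 2.7181 − 1.5848 = +1.1333
Relative change = +1.1333 / 1.5848 × 100% = +71.5%
→ the slope increases when the point is added.

Because the point sits above the extension of the original line at a high-leverage x, it tilts the fit up.
In practice: examine leverage (hᵢ) and Cook's distance rather than deleting it automatically.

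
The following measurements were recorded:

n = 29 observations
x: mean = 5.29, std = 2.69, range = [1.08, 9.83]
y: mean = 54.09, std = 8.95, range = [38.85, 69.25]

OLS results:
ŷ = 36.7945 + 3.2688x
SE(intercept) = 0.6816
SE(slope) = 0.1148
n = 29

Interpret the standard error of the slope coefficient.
SE(slope) = 0.1148 measures the uncertainty in the estimated slope. The coefficient is estimated precisely (SE/|β̂₁| = 3.5%).

What SE measures:
- The standard error quantifies the sampling variability of the coefficient estimate
- It is the estimated standard deviation of β̂₁ across hypothetical repeated samples of the same size
- Smaller SE → more precise estimate

Relative precision:
- SE / |β̂₁| = 0.1148 / 3.2688 = 3.5%
- Rule of thumb (under 20%: precise; 20% to under 50%: moderately precise; 50% or more: imprecise) → precise

Link to interval estimation: a confidence interval for β₁ is β̂₁ ± t* × 0.1148, so SE sets the half-width per unit of t*.

What drives SE(β̂₁): larger n (here n = 29) → smaller SE; wider spread of x values → smaller SE.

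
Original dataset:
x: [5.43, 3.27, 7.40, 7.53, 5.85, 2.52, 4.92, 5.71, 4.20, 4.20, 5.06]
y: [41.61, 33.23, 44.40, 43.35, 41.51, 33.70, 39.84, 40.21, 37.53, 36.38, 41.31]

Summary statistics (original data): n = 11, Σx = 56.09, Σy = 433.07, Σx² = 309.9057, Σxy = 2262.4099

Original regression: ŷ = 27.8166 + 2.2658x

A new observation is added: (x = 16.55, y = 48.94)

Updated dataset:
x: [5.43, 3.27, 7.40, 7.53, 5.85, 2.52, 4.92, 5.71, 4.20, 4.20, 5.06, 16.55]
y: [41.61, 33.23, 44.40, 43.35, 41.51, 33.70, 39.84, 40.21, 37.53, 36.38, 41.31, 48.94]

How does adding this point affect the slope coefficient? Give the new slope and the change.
New slope β₁ = 1.0729 versus 2.2658 before: a change of -1.1929 (-52.6%).

x = 16.55 lies well outside the original x-range [2.52, 7.53] (x̄ ≈ 5.10), so this observation has high leverage and can move the slope substantially.

Step 1: Update the sums with the new point (n goes from 11 to 12)
Σx  = 56.09 + 16.55 = 72.64
Σy  = 433.07 + 48.94 = 482.01
Σx² = 309.9057 + 16.55² = 309.9057 + 273.9025 = 583.8082
Σxy = 2262.4099 + 16.55×48.94 = 2262.4099 + 809.9570 = 3072.3669

Step 2: Recompute the slope with b₁ = (nΣxy − ΣxΣy) / (nΣx² − (Σx)²)
Numerator   = 12×3072.3669 − 72.64×482.01 = 36868.4028 − 35013.2064 = 1855.1964
Denominator = 12×583.8082 − 72.64² = 7005.6984 − 5276.5696 = 1729.1288
b₁(new) = 1855.1964 / 1729.1288 = 1.0729

(Same formula on the original sums: (11×2262.4099 − 56.09×433.07) / (11×309.9057 − 56.09²) = 595.6126 / 262.8746 = 2.2658, matching the given fit.)

Step 3: Change in slope
Δβ₁ = 1.0729 − 2.2658 = -1.1929
Relative change = -1.1929 / 2.2658 × 100% = -52.6%
→ the slope decreases when the point is added.

Because the point sits below the extension of the original line at a high-leverage x, it tilts the fit down.
In practice: check such a point for data-entry or measurement error.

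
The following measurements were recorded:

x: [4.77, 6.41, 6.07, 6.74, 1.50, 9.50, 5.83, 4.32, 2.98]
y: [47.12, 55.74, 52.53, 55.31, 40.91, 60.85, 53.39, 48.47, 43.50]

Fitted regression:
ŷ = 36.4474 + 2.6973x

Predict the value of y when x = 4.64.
ŷ = 48.9629

To predict y for x = 4.64, substitute into the regression equation:

ŷ = 36.4474 + 2.6973 × 4.64
ŷ = 36.4474 + 12.5155
ŷ = 48.9629

This is the fitted mean response at that x — an individual observation would come with a wider prediction interval.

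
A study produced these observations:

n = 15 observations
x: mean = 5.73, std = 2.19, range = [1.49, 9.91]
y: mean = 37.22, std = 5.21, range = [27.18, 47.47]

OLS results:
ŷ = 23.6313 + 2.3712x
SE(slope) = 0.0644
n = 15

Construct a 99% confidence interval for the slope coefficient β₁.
The 99% CI for β₁ is (2.1772, 2.5652)

Confidence interval for the slope:

The 99% CI for β₁ is: β̂₁ ± t*(α/2, n-2) × SE(β̂₁)

Step 1: Find critical t-value
- Confidence level = 0.99
- Degrees of freedom = n - 2 = 15 - 2 = 13
- t*(α/2, 13) = 3.0123

Step 2: Calculate margin of error
Margin = 3.0123 × 0.0644 = 0.1940

Step 3: Construct interval
CI = 2.3712 ± 0.1940
CI = (2.1772, 2.5652)

Interpretation: intervals built this way capture the true β₁ in 99% of repeated samples; here the plausible range for the per-unit effect of x on y is 2.1772 to 2.5652.
Since 0 is outside the interval, a two-sided test at α = 0.01 would reject H₀: β₁ = 0.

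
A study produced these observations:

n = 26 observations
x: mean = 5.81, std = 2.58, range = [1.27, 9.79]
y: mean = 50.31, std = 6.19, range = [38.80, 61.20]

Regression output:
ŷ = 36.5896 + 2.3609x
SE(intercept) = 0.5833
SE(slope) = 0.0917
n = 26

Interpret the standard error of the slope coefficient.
SE(β̂₁) = 0.0917 is the estimated standard deviation of the slope estimate across repeated samples; relative to β̂₁ = 2.3609 that is 3.9%, a precise estimate.

What SE measures:
- The standard error quantifies the sampling variability of the coefficient estimate
- It is the estimated standard deviation of β̂₁ across hypothetical repeated samples of the same size
- Smaller SE → more precise estimate

Relative precision:
- SE / |β̂₁| = 0.0917 / 2.3609 = 3.9%
- Rule of thumb (under 20%: precise; 20% to under 50%: moderately precise; 50% or more: imprecise) → precise

Link to interval estimation: a confidence interval for β₁ is β̂₁ ± t* × 0.0917, so SE sets the half-width per unit of t*.

What drives SE(β̂₁): larger n (here n = 26) → smaller SE; more residual scatter → larger SE; wider spread of x values → smaller SE.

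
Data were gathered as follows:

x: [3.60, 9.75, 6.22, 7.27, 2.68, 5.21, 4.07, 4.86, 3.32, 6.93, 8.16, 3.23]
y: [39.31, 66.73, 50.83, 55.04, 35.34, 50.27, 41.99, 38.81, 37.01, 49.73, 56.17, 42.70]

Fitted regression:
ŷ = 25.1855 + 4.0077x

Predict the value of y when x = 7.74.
ŷ = 56.2051

To predict y for x = 7.74, substitute into the regression equation:

ŷ = 25.1855 + 4.0077 × 7.74
ŷ = 25.1855 + 31.0196
ŷ = 56.2051

This is the fitted mean response at that x — an individual observation would come with a wider prediction interval.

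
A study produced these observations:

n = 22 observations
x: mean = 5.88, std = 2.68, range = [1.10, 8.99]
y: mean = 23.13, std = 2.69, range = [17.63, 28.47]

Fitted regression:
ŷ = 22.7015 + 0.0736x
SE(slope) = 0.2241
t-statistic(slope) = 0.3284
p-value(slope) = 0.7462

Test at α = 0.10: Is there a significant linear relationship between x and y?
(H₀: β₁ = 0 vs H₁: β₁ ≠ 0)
p-value = 0.7462 ≥ α = 0.10, so we fail to reject H₀. The relationship is not significant.

Hypothesis test for the slope coefficient:

H₀: β₁ = 0 (no linear relationship)
H₁: β₁ ≠ 0 (linear relationship exists)

Test statistic: t = β̂₁ / SE(β̂₁) = 0.0736 / 0.2241 = 0.3284

With df = 20, the two-sided p-value for |t| = 0.3284 is 0.7462.

Decision rule: reject H₀ if p-value < α.
p-value = 0.7462 ≥ α = 0.10 → fail to reject H₀.

At α = 0.10 the data do not provide convincing evidence of a nonzero slope.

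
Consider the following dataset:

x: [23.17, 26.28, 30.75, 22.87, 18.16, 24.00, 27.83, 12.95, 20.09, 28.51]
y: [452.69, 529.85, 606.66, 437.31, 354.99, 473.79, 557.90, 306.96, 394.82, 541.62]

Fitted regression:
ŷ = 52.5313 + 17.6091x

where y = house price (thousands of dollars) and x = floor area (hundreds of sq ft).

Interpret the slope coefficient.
For each additional hundred sq ft of floor area, predicted house price increases by approximately 17.6091 thousand dollars.

The slope coefficient β₁ = 17.6091 represents the marginal effect of floor area on house price.

Interpretation:
- Floor area up by 1 hundred sq ft → predicted house price increases by 17.6091 thousand dollars
- The effect is assumed constant over the observed range of x (linearity)
- The sign (+) gives the direction; the magnitude 17.6091 gives the size of the effect per hundred sq ft

The intercept β₀ = 52.5313 is the predicted house price when floor area = 0; since the smallest observed x is 12.95, this is an extrapolation and mainly anchors the line.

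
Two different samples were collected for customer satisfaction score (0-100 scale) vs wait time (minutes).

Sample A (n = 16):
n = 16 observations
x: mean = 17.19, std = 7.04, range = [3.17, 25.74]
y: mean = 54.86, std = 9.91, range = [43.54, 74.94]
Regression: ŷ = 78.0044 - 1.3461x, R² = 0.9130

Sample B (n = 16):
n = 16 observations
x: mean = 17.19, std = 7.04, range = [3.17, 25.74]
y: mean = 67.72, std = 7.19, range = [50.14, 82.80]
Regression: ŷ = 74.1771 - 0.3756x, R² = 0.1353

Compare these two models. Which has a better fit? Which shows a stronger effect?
Model A has the better fit (R² = 0.9130 vs 0.1353). Model A shows the stronger effect (|β₁| = 1.3461 vs 0.3756).

Model Comparison:

Goodness of fit (R²):
- Model A: R² = 0.9130 → 91.30% of variance in satisfaction score explained
- Model B: R² = 0.1353 → 13.53% of variance in satisfaction score explained
- 0.9130 > 0.1353 → Model A has the better fit

Which has the larger per-minute effect? (|β₁|)
- Model A: β₁ = -1.3461 → predicted satisfaction score falls 1.3461 points per additional minute of wait time
- Model B: β₁ = -0.3756 → predicted satisfaction score falls 0.3756 points per additional minute of wait time
- |-1.3461| > |-0.3756| → Model A shows the stronger marginal effect

Note: The two samples could reflect different populations, time periods, or measurement quality.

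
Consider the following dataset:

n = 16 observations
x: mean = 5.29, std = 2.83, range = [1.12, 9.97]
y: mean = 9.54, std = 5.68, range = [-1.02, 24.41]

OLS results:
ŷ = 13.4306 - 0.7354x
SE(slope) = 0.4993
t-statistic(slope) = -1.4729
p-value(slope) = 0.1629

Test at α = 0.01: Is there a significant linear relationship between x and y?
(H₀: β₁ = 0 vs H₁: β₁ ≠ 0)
p-value = 0.1629 ≥ α = 0.01, so we fail to reject H₀. The relationship is not significant.

Hypothesis test for the slope coefficient:

H₀: β₁ = 0 (no linear relationship)
H₁: β₁ ≠ 0 (linear relationship exists)

Test statistic: t = β̂₁ / SE(β̂₁) = -0.7354 / 0.4993 = -1.4729

The p-value (0.1629) is the probability, under H₀, of a t-statistic at least as extreme as |t| = 1.4729 (two-sided, df = n − 2 = 14).

Decision rule: reject H₀ if p-value < α.
p-value = 0.1629 ≥ α = 0.01 → fail to reject H₀.

There is not sufficient evidence at the 1% significance level to conclude that a linear relationship exists between x and y.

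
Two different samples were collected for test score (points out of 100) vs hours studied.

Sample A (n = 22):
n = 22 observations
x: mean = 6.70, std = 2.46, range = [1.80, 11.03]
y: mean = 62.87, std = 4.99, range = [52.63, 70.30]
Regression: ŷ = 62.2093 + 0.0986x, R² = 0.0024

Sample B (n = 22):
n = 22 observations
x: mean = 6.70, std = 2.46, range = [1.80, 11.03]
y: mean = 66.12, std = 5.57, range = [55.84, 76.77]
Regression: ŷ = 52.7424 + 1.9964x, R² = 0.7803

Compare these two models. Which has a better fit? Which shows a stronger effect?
Model B has the better fit (R² = 0.7803 vs 0.0024). Model B shows the stronger effect (|β₁| = 1.9964 vs 0.0986).

Model Comparison:

Fit — compare R²:
- Model A: R² = 0.0024 → 0.24% of variance in test score explained
- Model B: R² = 0.7803 → 78.03% of variance in test score explained
- 0.7803 > 0.0024 → Model B has the better fit

Which has the larger per-hour effect? (|β₁|)
- Model A: β₁ = 0.0986 → predicted test score rises 0.0986 points per additional hour of study time
- Model B: β₁ = 1.9964 → predicted test score rises 1.9964 points per additional hour of study time
- |0.0986| < |1.9964| → Model B shows the stronger marginal effect

Notes:
- A better fit (higher R²) doesn't necessarily mean a more important relationship.
- A steeper slope doesn't make a better model if the scatter around the line is large.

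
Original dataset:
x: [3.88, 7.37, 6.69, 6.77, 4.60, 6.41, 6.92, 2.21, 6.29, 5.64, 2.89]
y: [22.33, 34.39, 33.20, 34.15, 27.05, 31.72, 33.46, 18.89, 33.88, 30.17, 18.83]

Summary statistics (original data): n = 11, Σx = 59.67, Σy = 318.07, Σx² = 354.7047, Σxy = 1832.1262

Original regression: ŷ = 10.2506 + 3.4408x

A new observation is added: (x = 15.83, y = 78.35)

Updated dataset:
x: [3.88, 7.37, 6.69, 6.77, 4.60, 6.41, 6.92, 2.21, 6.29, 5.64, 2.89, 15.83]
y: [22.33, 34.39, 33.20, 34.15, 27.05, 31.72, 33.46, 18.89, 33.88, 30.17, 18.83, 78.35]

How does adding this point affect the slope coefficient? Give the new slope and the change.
The slope changes from 3.4408 to 4.4389 (change of +0.9981, or +29.0%).

The new point has HIGH LEVERAGE: x = 15.83 is far from the original mean x̄ = 59.67/11 ≈ 5.42 (original range [2.21, 7.37]).

Step 1: Update the sums with the new point (n goes from 11 to 12)
Σx  = 59.67 + 15.83 = 75.50
Σy  = 318.07 + 78.35 = 396.42
Σx² = 354.7047 + 15.83² = 354.7047 + 250.5889 = 605.2936
Σxy = 1832.1262 + 15.83×78.35 = 1832.1262 + 1240.2805 = 3072.4067

Step 2: Recompute the slope with b₁ = (nΣxy − ΣxΣy) / (nΣx² − (Σx)²)
Numerator   = 12×3072.4067 − 75.50×396.42 = 36868.8804 − 29929.7100 = 6939.1704
Denominator = 12×605.2936 − 75.50² = 7263.5232 − 5700.2500 = 1563.2732
b₁(new) = 6939.1704 / 1563.2732 = 4.4389

(Same formula on the original sums: (11×1832.1262 − 59.67×318.07) / (11×354.7047 − 59.67²) = 1174.1513 / 341.2428 = 3.4408, matching the given fit.)

Step 3: Change in slope
Δβ₁ = 4.4389 − 3.4408 = +0.9981
Relative change = +0.9981 / 3.4408 × 100% = +29.0%
→ the slope increases when the point is added.

A high-leverage point only changes the slope if it is off the original line; here y = 78.35 is above the original trend, so the slope increases.
In practice: investigate whether it comes from the same population as the rest of the sample; refit with and without it and report both if conclusions differ.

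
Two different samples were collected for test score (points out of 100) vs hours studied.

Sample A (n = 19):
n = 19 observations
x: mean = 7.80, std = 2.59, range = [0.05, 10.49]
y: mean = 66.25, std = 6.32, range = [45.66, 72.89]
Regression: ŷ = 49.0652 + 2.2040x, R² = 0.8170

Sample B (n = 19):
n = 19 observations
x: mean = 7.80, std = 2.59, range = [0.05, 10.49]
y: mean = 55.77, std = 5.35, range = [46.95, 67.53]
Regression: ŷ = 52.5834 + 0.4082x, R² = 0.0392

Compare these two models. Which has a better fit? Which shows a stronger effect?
Model A has the better fit (R² = 0.8170 vs 0.0392). Model A shows the stronger effect (|β₁| = 2.2040 vs 0.4082).

Model Comparison:

Goodness of fit (R²):
- Model A: R² = 0.8170 → 81.70% of variance in test score explained
- Model B: R² = 0.0392 → 3.92% of variance in test score explained
- 0.8170 > 0.0392 → Model A has the better fit

Which has the larger per-hour effect? (|β₁|)
- Model A: β₁ = 2.2040 → predicted test score rises 2.2040 points per additional hour of study time
- Model B: β₁ = 0.4082 → predicted test score rises 0.4082 points per additional hour of study time
- |2.2040| > |0.4082| → Model A shows the stronger marginal effect

Notes:
- A better fit (higher R²) doesn't necessarily mean a more important relationship.
- R² measures how tightly points cluster around the line; β₁ measures how steep the line is — they answer different questions.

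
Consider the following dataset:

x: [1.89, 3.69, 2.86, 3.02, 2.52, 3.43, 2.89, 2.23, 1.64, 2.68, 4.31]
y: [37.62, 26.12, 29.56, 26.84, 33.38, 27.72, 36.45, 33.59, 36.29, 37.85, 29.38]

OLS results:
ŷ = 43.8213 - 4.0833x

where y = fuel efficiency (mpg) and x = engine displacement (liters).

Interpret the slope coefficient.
For each additional liter of engine displacement, predicted fuel efficiency decreases by approximately 4.0833 mpg.

The slope coefficient β₁ = -4.0833 represents the marginal effect of engine displacement on fuel efficiency.

Interpretation:
- Engine displacement up by 1 liter → predicted fuel efficiency decreases by 4.0833 mpg
- This is a linear approximation: the same per-unit change is assumed across the whole observed x range
- The slope describes association in these data, not necessarily a causal effect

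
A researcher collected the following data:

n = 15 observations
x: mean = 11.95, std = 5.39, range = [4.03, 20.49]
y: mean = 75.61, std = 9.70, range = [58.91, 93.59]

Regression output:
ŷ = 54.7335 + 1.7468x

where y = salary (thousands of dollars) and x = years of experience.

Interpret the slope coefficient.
On average, salary is about 1.7468 thousand dollars higher for every extra year of experience.

The slope β₁ = 1.7468 gives the rate at which the fitted salary changes with experience.

Interpretation:
- Experience up by 1 year → predicted salary increases by 1.7468 thousand dollars
- This is a linear approximation: the same per-unit change is assumed across the whole observed x range
- The sign (+) gives the direction; the magnitude 1.7468 gives the size of the effect per year

(β₀ = 54.7335 is the fitted value at x = 0 and is not part of the slope interpretation.)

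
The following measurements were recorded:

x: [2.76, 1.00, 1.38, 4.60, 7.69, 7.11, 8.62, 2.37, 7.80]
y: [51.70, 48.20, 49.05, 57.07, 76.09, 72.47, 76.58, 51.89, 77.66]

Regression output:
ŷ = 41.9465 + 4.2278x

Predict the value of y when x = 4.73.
ŷ = 61.9440

To predict y for x = 4.73, substitute into the regression equation:

ŷ = 41.9465 + 4.2278 × 4.73
ŷ = 41.9465 + 19.9975
ŷ = 61.9440

This is a point prediction; actual observations scatter around it by roughly the residual standard deviation.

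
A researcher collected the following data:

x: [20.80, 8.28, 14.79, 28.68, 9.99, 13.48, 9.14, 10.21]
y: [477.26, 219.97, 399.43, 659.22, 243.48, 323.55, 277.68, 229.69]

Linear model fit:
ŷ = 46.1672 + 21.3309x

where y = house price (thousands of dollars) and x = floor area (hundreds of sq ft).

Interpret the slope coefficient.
An increase of one hundred sq ft in floor area is associated with a 21.3309 thousand dollars increase in predicted house price.

The slope β₁ = 21.3309 gives the rate at which the fitted house price changes with floor area.

Interpretation:
- Floor area up by 1 hundred sq ft → predicted house price increases by 21.3309 thousand dollars
- This is a linear approximation: the same per-unit change is assumed across the whole observed x range
- The slope describes association in these data, not necessarily a causal effect

The intercept β₀ = 46.1672 is the predicted house price when floor area = 0; since the smallest observed x is 8.28, this is an extrapolation and mainly anchors the line.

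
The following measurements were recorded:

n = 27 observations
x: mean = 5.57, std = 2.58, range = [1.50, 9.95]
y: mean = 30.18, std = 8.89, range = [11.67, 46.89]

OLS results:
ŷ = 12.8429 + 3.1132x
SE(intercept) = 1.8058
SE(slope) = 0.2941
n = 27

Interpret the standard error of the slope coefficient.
SE(slope) = 0.2941 measures the uncertainty in the estimated slope. The coefficient is estimated precisely (SE/|β̂₁| = 9.4%).

SE(β̂₁) = 0.2941 says: if we drew many samples of n = 27 from the same population and refit each time, the fitted slopes would scatter with a standard deviation of roughly 0.2941 around the true β₁.

Relative precision:
- SE / |β̂₁| = 0.2941 / 3.1132 = 9.4%
- Rule of thumb (under 20%: precise; 20% to under 50%: moderately precise; 50% or more: imprecise) → precise

Link to the t-test: t = β̂₁ / SE(β̂₁) = 3.1132 / 0.2941 = 10.5855, the statistic for H₀: β₁ = 0.

What drives SE(β̂₁): more residual scatter → larger SE; wider spread of x values → smaller SE; larger n (here n = 27) → smaller SE.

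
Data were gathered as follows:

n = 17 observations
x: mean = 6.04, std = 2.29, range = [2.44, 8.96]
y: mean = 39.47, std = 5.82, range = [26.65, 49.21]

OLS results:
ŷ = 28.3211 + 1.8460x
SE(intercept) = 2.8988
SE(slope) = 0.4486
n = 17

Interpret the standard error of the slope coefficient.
The slope 1.8460 is pinned down to within about ±0.4486 (one SE) by these data — relative uncertainty 24.3%, i.e. moderately precise.

What SE measures:
- The standard error quantifies the sampling variability of the coefficient estimate
- It is the estimated standard deviation of β̂₁ across hypothetical repeated samples of the same size
- Smaller SE → more precise estimate

Relative precision:
- SE / |β̂₁| = 0.4486 / 1.8460 = 24.3%
- Rule of thumb (under 20%: precise; 20% to under 50%: moderately precise; 50% or more: imprecise) → moderately precise

Link to interval estimation: a confidence interval for β₁ is β̂₁ ± t* × 0.4486, so SE sets the half-width per unit of t*.

What drives SE(β̂₁): wider spread of x values → smaller SE; larger n (here n = 17) → smaller SE.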